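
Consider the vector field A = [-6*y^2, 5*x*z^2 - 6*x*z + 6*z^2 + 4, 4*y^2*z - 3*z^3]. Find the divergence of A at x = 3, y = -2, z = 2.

∂A₁/∂x = 0
∂A₂/∂y = 0
∂A₃/∂z = 4*y^2 - 9*z^2
∇·A = 4*y^2 - 9*z^2
At (3, -2, 2): -20.

-20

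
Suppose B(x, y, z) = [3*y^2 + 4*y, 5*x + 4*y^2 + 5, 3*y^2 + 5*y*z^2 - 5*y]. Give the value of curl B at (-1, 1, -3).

(46, 0, -5)

(∇×B)₁ = ∂B₃/∂y − ∂B₂/∂z = 6*y + 5*z^2 - 5
(∇×B)₂ = ∂B₁/∂z − ∂B₃/∂x = 0
(∇×B)₃ = ∂B₂/∂x − ∂B₁/∂y = -6*y + 1
∇×B = (6*y + 5*z^2 - 5, 0, -6*y + 1)
At (-1, 1, -3): (46, 0, -5).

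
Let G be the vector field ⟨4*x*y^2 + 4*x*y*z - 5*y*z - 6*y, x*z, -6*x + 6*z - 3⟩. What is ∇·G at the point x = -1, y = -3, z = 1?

30

∂G₁/∂x = 4*y^2 + 4*y*z
∂G₂/∂y = 0
∂G₃/∂z = 6
∇·G = 4*y^2 + 4*y*z + 6
At (-1, -3, 1): 30.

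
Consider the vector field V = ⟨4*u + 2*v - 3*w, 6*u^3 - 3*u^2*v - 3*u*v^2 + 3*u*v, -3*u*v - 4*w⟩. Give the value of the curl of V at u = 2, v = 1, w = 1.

(∇×V)₁ = ∂V₃/∂v − ∂V₂/∂w = -3*u
(∇×V)₂ = ∂V₁/∂w − ∂V₃/∂u = 3*v - 3
(∇×V)₃ = ∂V₂/∂u − ∂V₁/∂v = 18*u^2 - 6*u*v - 3*v^2 + 3*v - 2
∇×V = (-3*u, 3*v - 3, 18*u^2 - 6*u*v - 3*v^2 + 3*v - 2)
At (2, 1, 1): (-6, 0, 58).

(-6, 0, 58)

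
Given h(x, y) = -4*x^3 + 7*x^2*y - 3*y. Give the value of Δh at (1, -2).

-52

∂²h/∂x² = 2*(-12*x + 7*y)
∂²h/∂y² = 0
∇²h = -24*x + 14*y
At (1, -2): -52.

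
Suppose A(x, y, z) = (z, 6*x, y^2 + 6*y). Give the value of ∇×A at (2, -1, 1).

(∇×A)₁ = ∂A₃/∂y − ∂A₂/∂z = 2*y + 6
(∇×A)₂ = ∂A₁/∂z − ∂A₃/∂x = 1
(∇×A)₃ = ∂A₂/∂x − ∂A₁/∂y = 6
∇×A = (2*y + 6, 1, 6)
At (2, -1, 1): (4, 1, 6).

(4, 1, 6)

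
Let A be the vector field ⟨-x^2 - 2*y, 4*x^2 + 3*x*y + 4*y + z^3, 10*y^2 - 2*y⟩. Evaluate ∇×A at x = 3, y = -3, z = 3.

(∇×A)₁ = ∂A₃/∂y − ∂A₂/∂z = 20*y - 3*z^2 - 2
(∇×A)₂ = ∂A₁/∂z − ∂A₃/∂x = 0
(∇×A)₃ = ∂A₂/∂x − ∂A₁/∂y = 8*x + 3*y + 2
∇×A = (20*y - 3*z^2 - 2, 0, 8*x + 3*y + 2)
At (3, -3, 3): (-89, 0, 17).

(-89, 0, 17)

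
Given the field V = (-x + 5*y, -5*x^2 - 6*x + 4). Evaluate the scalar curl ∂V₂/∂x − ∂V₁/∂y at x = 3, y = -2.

-41

∂V₂/∂x = -10*x - 6
∂V₁/∂y = 5
Scalar curl = -10*x - 11
At (3, -2): -41.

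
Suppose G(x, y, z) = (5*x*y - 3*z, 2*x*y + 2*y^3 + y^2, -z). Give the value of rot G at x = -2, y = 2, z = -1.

(∇×G)₁ = ∂G₃/∂y − ∂G₂/∂z = 0
(∇×G)₂ = ∂G₁/∂z − ∂G₃/∂x = -3
(∇×G)₃ = ∂G₂/∂x − ∂G₁/∂y = -5*x + 2*y
∇×G = (0, -3, -5*x + 2*y)
At (-2, 2, -1): (0, -3, 14).

(0, -3, 14)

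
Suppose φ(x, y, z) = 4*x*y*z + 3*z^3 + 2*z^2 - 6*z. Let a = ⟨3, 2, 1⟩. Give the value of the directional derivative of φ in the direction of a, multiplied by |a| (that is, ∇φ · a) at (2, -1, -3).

43

∂φ/∂x = 4*y*z
∂φ/∂y = 4*x*z
∂φ/∂z = 4*x*y + 9*z^2 + 4*z - 6
∇φ at (2, -1, -3) = (12, -24, 55)
∇φ · a = (12)(3) + (-24)(2) + (55)(1) = 43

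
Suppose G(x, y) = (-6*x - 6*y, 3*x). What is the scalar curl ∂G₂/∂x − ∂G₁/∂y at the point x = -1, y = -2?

∂G₂/∂x = 3
∂G₁/∂y = -6
Scalar curl = 9
At (-1, -2): 9.

9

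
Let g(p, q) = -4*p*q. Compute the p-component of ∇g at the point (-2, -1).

4

(∇g)_1 = ∂g/∂p = -4*q
At (-2, -1): 4.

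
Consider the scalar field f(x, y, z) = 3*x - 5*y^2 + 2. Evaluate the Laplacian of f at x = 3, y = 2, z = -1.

-10

∂²f/∂x² = 0
∂²f/∂y² = -10
∂²f/∂z² = 0
∇²f = -10
At (3, 2, -1): -10.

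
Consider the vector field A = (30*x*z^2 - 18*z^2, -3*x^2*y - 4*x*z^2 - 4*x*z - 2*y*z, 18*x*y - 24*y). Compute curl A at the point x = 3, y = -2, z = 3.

(∇×A)₁ = ∂A₃/∂y − ∂A₂/∂z = 8*x*z + 22*x + 2*y - 24
(∇×A)₂ = ∂A₁/∂z − ∂A₃/∂x = 60*x*z - 18*y - 36*z
(∇×A)₃ = ∂A₂/∂x − ∂A₁/∂y = -6*x*y - 4*z^2 - 4*z
∇×A = (8*x*z + 22*x + 2*y - 24, 60*x*z - 18*y - 36*z, -6*x*y - 4*z^2 - 4*z)
At (3, -2, 3): (110, 468, -12).

(110, 468, -12)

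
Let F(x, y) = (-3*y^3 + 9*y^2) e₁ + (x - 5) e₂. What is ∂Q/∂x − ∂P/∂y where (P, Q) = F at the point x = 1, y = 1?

∂F₂/∂x = 1
∂F₁/∂y = -9*y^2 + 18*y
Scalar curl = 9*y^2 - 18*y + 1
At (1, 1): -8.

-8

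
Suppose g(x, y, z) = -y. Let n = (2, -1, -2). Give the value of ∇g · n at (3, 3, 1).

1

∂g/∂x = 0
∂g/∂y = -1
∂g/∂z = 0
∇g at (3, 3, 1) = (0, -1, 0)
∇g · n = (0)(2) + (-1)(-1) + (0)(-2) = 1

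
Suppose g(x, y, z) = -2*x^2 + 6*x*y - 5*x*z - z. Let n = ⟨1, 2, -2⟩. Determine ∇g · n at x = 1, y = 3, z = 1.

∂g/∂x = -4*x + 6*y - 5*z
∂g/∂y = 6*x
∂g/∂z = -5*x - 1
∇g at (1, 3, 1) = (9, 6, -6)
∇g · n = (9)(1) + (6)(2) + (-6)(-2) = 33

33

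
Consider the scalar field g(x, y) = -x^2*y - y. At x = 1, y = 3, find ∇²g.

∂²g/∂x² = -2*y
∂²g/∂y² = 0
∇²g = -2*y
At (1, 3): -6.

-6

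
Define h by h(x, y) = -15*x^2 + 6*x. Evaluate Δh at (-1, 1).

∂²h/∂x² = -30
∂²h/∂y² = 0
∇²h = -30
At (-1, 1): -30.

-30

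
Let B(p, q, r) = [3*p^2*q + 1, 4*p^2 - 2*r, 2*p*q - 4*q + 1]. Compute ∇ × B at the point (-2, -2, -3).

(-6, 4, -28)

(∇×B)₁ = ∂B₃/∂q − ∂B₂/∂r = 2*p - 2
(∇×B)₂ = ∂B₁/∂r − ∂B₃/∂p = -2*q
(∇×B)₃ = ∂B₂/∂p − ∂B₁/∂q = -3*p^2 + 8*p
∇×B = (2*p - 2, -2*q, -3*p^2 + 8*p)
At (-2, -2, -3): (-6, 4, -28).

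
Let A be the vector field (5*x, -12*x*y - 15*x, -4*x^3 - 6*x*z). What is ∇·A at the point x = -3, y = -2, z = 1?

∂A₁/∂x = 5
∂A₂/∂y = -12*x
∂A₃/∂z = -6*x
∇·A = -18*x + 5
At (-3, -2, 1): 59.

59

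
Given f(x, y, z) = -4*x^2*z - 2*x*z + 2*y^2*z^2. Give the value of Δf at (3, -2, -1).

∂²f/∂x² = -8*z
∂²f/∂y² = 4*z^2
∂²f/∂z² = 4*y^2
∇²f = 4*y^2 + 4*z^2 - 8*z
At (3, -2, -1): 28.

28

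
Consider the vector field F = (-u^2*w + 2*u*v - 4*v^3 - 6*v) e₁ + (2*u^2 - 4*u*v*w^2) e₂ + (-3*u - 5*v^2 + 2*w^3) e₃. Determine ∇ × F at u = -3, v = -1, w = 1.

(34, -6, 16)

(∇×F)₁ = ∂F₃/∂v − ∂F₂/∂w = 8*u*v*w - 10*v
(∇×F)₂ = ∂F₁/∂w − ∂F₃/∂u = -u^2 + 3
(∇×F)₃ = ∂F₂/∂u − ∂F₁/∂v = 2*u + 12*v^2 - 4*v*w^2 + 6
∇×F = (8*u*v*w - 10*v, -u^2 + 3, 2*u + 12*v^2 - 4*v*w^2 + 6)
At (-3, -1, 1): (34, -6, 16).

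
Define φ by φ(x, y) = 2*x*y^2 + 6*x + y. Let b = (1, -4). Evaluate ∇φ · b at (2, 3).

-76

∂φ/∂x = 2*y^2 + 6
∂φ/∂y = 4*x*y + 1
∇φ at (2, 3) = (24, 25)
∇φ · b = (24)(1) + (25)(-4) = -76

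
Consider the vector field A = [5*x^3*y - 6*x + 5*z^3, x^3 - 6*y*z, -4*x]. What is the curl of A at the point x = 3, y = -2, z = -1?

(-12, 19, -108)

(∇×A)₁ = ∂A₃/∂y − ∂A₂/∂z = 6*y
(∇×A)₂ = ∂A₁/∂z − ∂A₃/∂x = 15*z^2 + 4
(∇×A)₃ = ∂A₂/∂x − ∂A₁/∂y = -5*x^3 + 3*x^2
∇×A = (6*y, 15*z^2 + 4, -5*x^3 + 3*x^2)
At (3, -2, -1): (-12, 19, -108).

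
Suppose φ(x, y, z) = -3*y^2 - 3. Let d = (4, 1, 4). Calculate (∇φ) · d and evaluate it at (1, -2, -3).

∂φ/∂x = 0
∂φ/∂y = -6*y
∂φ/∂z = 0
∇φ at (1, -2, -3) = (0, 12, 0)
∇φ · d = (0)(4) + (12)(1) + (0)(4) = 12

12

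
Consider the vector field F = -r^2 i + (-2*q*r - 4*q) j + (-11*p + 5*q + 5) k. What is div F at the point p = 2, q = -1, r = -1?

-2

∂F₁/∂p = 0
∂F₂/∂q = -2*r - 4
∂F₃/∂r = 0
∇·F = -2*r - 4
At (2, -1, -1): -2.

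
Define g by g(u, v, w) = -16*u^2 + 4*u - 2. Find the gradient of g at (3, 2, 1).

(-92, 0, 0)

∂g/∂u = -32*u + 4
∂g/∂v = 0
∂g/∂w = 0
∇g = (-32*u + 4, 0, 0)
At (3, 2, 1): (-92, 0, 0).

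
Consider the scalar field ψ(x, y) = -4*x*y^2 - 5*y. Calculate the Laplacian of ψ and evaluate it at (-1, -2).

∂²ψ/∂x² = 0
∂²ψ/∂y² = -8*x
∇²ψ = -8*x
At (-1, -2): 8.

8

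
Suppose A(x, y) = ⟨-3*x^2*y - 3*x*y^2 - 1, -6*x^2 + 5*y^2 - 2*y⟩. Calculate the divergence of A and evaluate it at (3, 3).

∂A₁/∂x = -6*x*y - 3*y^2
∂A₂/∂y = 10*y - 2
∇·A = -6*x*y - 3*y^2 + 10*y - 2
At (3, 3): -53.

-53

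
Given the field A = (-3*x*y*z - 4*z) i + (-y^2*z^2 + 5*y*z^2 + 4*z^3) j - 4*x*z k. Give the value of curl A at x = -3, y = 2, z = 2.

(∇×A)₁ = ∂A₃/∂y − ∂A₂/∂z = 2*y^2*z - 10*y*z - 12*z^2
(∇×A)₂ = ∂A₁/∂z − ∂A₃/∂x = -3*x*y + 4*z - 4
(∇×A)₃ = ∂A₂/∂x − ∂A₁/∂y = 3*x*z
∇×A = (2*y^2*z - 10*y*z - 12*z^2, -3*x*y + 4*z - 4, 3*x*z)
At (-3, 2, 2): (-72, 22, -18).

(-72, 22, -18)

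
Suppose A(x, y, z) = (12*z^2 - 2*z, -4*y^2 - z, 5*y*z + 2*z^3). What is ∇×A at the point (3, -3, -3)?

(-14, -74, 0)

(∇×A)₁ = ∂A₃/∂y − ∂A₂/∂z = 5*z + 1
(∇×A)₂ = ∂A₁/∂z − ∂A₃/∂x = 24*z - 2
(∇×A)₃ = ∂A₂/∂x − ∂A₁/∂y = 0
∇×A = (5*z + 1, 24*z - 2, 0)
At (3, -3, -3): (-14, -74, 0).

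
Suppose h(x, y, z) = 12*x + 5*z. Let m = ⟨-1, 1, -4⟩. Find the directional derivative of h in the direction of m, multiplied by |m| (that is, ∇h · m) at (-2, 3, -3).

-32

∂h/∂x = 12
∂h/∂y = 0
∂h/∂z = 5
∇h at (-2, 3, -3) = (12, 0, 5)
∇h · m = (12)(-1) + (0)(1) + (5)(-4) = -32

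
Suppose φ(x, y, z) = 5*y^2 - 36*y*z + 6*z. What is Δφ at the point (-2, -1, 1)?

∂²φ/∂x² = 0
∂²φ/∂y² = 10
∂²φ/∂z² = 0
∇²φ = 10
At (-2, -1, 1): 10.

10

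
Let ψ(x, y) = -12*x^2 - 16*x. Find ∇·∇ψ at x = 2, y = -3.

∂²ψ/∂x² = -24
∂²ψ/∂y² = 0
∇²ψ = -24
At (2, -3): -24.

-24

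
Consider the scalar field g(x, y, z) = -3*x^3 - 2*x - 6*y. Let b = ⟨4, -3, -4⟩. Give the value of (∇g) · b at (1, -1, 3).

∂g/∂x = -9*x^2 - 2
∂g/∂y = -6
∂g/∂z = 0
∇g at (1, -1, 3) = (-11, -6, 0)
∇g · b = (-11)(4) + (-6)(-3) + (0)(-4) = -26

-26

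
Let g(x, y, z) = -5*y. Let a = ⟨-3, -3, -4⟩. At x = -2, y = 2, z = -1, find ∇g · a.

∂g/∂x = 0
∂g/∂y = -5
∂g/∂z = 0
∇g at (-2, 2, -1) = (0, -5, 0)
∇g · a = (0)(-3) + (-5)(-3) + (0)(-4) = 15

15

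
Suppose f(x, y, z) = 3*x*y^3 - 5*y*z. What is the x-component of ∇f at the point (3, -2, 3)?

-24

(∇f)_1 = ∂f/∂x = 3*y^3
At (3, -2, 3): -24.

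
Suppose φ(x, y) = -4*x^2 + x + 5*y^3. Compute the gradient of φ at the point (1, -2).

∂φ/∂x = -8*x + 1
∂φ/∂y = 15*y^2
∇φ = (-8*x + 1, 15*y^2)
At (1, -2): (-7, 60).

(-7, 60)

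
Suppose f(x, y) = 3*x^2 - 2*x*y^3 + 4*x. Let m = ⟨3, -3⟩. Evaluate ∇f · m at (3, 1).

114

∂f/∂x = 6*x - 2*y^3 + 4
∂f/∂y = -6*x*y^2
∇f at (3, 1) = (20, -18)
∇f · m = (20)(3) + (-18)(-3) = 114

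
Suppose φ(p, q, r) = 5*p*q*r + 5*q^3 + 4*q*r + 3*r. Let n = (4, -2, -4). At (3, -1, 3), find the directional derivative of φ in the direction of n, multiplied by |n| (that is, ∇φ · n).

∂φ/∂p = 5*q*r
∂φ/∂q = 5*p*r + 15*q^2 + 4*r
∂φ/∂r = 5*p*q + 4*q + 3
∇φ at (3, -1, 3) = (-15, 72, -16)
∇φ · n = (-15)(4) + (72)(-2) + (-16)(-4) = -140

-140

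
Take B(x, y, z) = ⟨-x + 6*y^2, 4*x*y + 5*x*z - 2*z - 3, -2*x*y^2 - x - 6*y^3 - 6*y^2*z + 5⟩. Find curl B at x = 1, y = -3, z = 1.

(-117, 19, 29)

(∇×B)₁ = ∂B₃/∂y − ∂B₂/∂z = -4*x*y - 5*x - 18*y^2 - 12*y*z + 2
(∇×B)₂ = ∂B₁/∂z − ∂B₃/∂x = 2*y^2 + 1
(∇×B)₃ = ∂B₂/∂x − ∂B₁/∂y = -8*y + 5*z
∇×B = (-4*x*y - 5*x - 18*y^2 - 12*y*z + 2, 2*y^2 + 1, -8*y + 5*z)
At (1, -3, 1): (-117, 19, 29).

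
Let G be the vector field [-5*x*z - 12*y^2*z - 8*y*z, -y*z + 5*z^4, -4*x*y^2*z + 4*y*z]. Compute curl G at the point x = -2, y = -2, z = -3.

(622, -70, 120)

(∇×G)₁ = ∂G₃/∂y − ∂G₂/∂z = -8*x*y*z + y - 20*z^3 + 4*z
(∇×G)₂ = ∂G₁/∂z − ∂G₃/∂x = -5*x + 4*y^2*z - 12*y^2 - 8*y
(∇×G)₃ = ∂G₂/∂x − ∂G₁/∂y = 24*y*z + 8*z
∇×G = (-8*x*y*z + y - 20*z^3 + 4*z, -5*x + 4*y^2*z - 12*y^2 - 8*y, 24*y*z + 8*z)
At (-2, -2, -3): (622, -70, 120).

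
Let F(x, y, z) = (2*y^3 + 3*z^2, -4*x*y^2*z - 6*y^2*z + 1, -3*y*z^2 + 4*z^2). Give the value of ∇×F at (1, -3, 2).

(∇×F)₁ = ∂F₃/∂y − ∂F₂/∂z = 4*x*y^2 + 6*y^2 - 3*z^2
(∇×F)₂ = ∂F₁/∂z − ∂F₃/∂x = 6*z
(∇×F)₃ = ∂F₂/∂x − ∂F₁/∂y = -4*y^2*z - 6*y^2
∇×F = (4*x*y^2 + 6*y^2 - 3*z^2, 6*z, -4*y^2*z - 6*y^2)
At (1, -3, 2): (78, 12, -126).

(78, 12, -126)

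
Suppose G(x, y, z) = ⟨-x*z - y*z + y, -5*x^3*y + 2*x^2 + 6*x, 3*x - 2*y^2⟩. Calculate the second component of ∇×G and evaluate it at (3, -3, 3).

(∇×G)_2 = ∂G₁/∂z − ∂G₃/∂x
= -x - y − (3)
= -x - y - 3
At (3, -3, 3): -3.

-3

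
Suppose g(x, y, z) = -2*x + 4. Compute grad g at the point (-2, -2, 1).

(-2, 0, 0)

∂g/∂x = -2
∂g/∂y = 0
∂g/∂z = 0
∇g = (-2, 0, 0)
At (-2, -2, 1): (-2, 0, 0).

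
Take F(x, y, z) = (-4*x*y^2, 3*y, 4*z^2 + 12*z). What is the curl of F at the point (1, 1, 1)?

(0, 0, 8)

(∇×F)₁ = ∂F₃/∂y − ∂F₂/∂z = 0
(∇×F)₂ = ∂F₁/∂z − ∂F₃/∂x = 0
(∇×F)₃ = ∂F₂/∂x − ∂F₁/∂y = 8*x*y
∇×F = (0, 0, 8*x*y)
At (1, 1, 1): (0, 0, 8).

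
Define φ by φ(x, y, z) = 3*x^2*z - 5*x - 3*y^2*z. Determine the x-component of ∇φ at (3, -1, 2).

(∇φ)_1 = ∂φ/∂x = 6*x*z - 5
At (3, -1, 2): 31.

31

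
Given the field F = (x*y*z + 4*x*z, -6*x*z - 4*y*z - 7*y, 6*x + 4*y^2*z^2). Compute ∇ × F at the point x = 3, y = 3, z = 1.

(54, 15, -9)

(∇×F)₁ = ∂F₃/∂y − ∂F₂/∂z = 6*x + 8*y*z^2 + 4*y
(∇×F)₂ = ∂F₁/∂z − ∂F₃/∂x = x*y + 4*x - 6
(∇×F)₃ = ∂F₂/∂x − ∂F₁/∂y = -x*z - 6*z
∇×F = (6*x + 8*y*z^2 + 4*y, x*y + 4*x - 6, -x*z - 6*z)
At (3, 3, 1): (54, 15, -9).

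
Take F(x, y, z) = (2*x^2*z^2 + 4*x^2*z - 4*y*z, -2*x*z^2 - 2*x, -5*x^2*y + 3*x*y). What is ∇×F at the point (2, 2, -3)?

(∇×F)₁ = ∂F₃/∂y − ∂F₂/∂z = -5*x^2 + 4*x*z + 3*x
(∇×F)₂ = ∂F₁/∂z − ∂F₃/∂x = 4*x^2*z + 4*x^2 + 10*x*y - 7*y
(∇×F)₃ = ∂F₂/∂x − ∂F₁/∂y = -2*z^2 + 4*z - 2
∇×F = (-5*x^2 + 4*x*z + 3*x, 4*x^2*z + 4*x^2 + 10*x*y - 7*y, -2*z^2 + 4*z - 2)
At (2, 2, -3): (-38, -6, -32).

(-38, -6, -32)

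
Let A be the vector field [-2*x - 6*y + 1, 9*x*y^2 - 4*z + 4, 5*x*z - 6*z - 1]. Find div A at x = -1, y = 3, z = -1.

∂A₁/∂x = -2
∂A₂/∂y = 18*x*y
∂A₃/∂z = 5*x - 6
∇·A = 18*x*y + 5*x - 8
At (-1, 3, -1): -67.

-67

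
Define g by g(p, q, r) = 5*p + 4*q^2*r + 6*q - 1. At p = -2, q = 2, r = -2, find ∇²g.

∂²g/∂p² = 0
∂²g/∂q² = 8*r
∂²g/∂r² = 0
∇²g = 8*r
At (-2, 2, -2): -16.

-16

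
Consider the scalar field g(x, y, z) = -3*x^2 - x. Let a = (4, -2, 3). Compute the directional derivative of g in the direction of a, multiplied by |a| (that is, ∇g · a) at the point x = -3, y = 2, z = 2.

∂g/∂x = -6*x - 1
∂g/∂y = 0
∂g/∂z = 0
∇g at (-3, 2, 2) = (17, 0, 0)
∇g · a = (17)(4) + (0)(-2) + (0)(3) = 68

68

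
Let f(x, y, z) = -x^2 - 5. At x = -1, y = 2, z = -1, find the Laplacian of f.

-2

∂²f/∂x² = -2
∂²f/∂y² = 0
∂²f/∂z² = 0
∇²f = -2
At (-1, 2, -1): -2.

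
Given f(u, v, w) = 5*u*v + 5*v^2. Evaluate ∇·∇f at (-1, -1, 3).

∂²f/∂u² = 0
∂²f/∂v² = 10
∂²f/∂w² = 0
∇²f = 10
At (-1, -1, 3): 10.

10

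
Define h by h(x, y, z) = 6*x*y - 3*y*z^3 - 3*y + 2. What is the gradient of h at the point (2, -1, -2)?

∂h/∂x = 6*y
∂h/∂y = 6*x - 3*z^3 - 3
∂h/∂z = -9*y*z^2
∇h = (6*y, 6*x - 3*z^3 - 3, -9*y*z^2)
At (2, -1, -2): (-6, 33, 36).

(-6, 33, 36)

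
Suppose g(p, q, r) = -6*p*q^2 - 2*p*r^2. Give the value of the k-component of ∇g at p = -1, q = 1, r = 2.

8

(∇g)_3 = ∂g/∂r = -4*p*r
At (-1, 1, 2): 8.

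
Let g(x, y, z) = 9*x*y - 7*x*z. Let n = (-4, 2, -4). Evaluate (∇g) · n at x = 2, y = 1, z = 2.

112

∂g/∂x = 9*y - 7*z
∂g/∂y = 9*x
∂g/∂z = -7*x
∇g at (2, 1, 2) = (-5, 18, -14)
∇g · n = (-5)(-4) + (18)(2) + (-14)(-4) = 112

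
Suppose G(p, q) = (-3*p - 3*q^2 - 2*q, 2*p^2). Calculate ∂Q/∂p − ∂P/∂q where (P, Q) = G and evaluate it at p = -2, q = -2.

-18

∂G₂/∂p = 4*p
∂G₁/∂q = -6*q - 2
Scalar curl = 4*p + 6*q + 2
At (-2, -2): -18.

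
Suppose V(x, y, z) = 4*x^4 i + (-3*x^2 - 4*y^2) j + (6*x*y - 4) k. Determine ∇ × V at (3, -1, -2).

(∇×V)₁ = ∂V₃/∂y − ∂V₂/∂z = 6*x
(∇×V)₂ = ∂V₁/∂z − ∂V₃/∂x = -6*y
(∇×V)₃ = ∂V₂/∂x − ∂V₁/∂y = -6*x
∇×V = (6*x, -6*y, -6*x)
At (3, -1, -2): (18, 6, -18).

(18, 6, -18)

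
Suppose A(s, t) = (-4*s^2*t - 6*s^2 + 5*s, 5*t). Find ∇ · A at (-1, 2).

∂A₁/∂s = -8*s*t - 12*s + 5
∂A₂/∂t = 5
∇·A = -8*s*t - 12*s + 10
At (-1, 2): 38.

38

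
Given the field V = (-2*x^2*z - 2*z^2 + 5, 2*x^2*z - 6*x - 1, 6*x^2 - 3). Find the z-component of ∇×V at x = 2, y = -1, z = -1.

(∇×V)_3 = ∂V₂/∂x − ∂V₁/∂y
= 4*x*z - 6 − (0)
= 4*x*z - 6
At (2, -1, -1): -14.

-14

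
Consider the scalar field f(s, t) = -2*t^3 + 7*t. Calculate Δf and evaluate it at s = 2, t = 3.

∂²f/∂s² = 0
∂²f/∂t² = -12*t
∇²f = -12*t
At (2, 3): -36.

-36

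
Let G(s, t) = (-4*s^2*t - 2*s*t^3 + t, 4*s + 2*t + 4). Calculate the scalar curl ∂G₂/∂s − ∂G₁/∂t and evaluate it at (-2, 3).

∂G₂/∂s = 4
∂G₁/∂t = -4*s^2 - 6*s*t^2 + 1
Scalar curl = 4*s^2 + 6*s*t^2 + 3
At (-2, 3): -89.

-89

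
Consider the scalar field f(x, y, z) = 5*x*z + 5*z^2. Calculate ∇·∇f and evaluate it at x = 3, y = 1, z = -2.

10

∂²f/∂x² = 0
∂²f/∂y² = 0
∂²f/∂z² = 10
∇²f = 10
At (3, 1, -2): 10.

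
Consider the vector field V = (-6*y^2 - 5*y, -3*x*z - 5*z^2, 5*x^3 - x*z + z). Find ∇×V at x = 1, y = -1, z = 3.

(∇×V)₁ = ∂V₃/∂y − ∂V₂/∂z = 3*x + 10*z
(∇×V)₂ = ∂V₁/∂z − ∂V₃/∂x = -15*x^2 + z
(∇×V)₃ = ∂V₂/∂x − ∂V₁/∂y = 12*y - 3*z + 5
∇×V = (3*x + 10*z, -15*x^2 + z, 12*y - 3*z + 5)
At (1, -1, 3): (33, -12, -16).

(33, -12, -16)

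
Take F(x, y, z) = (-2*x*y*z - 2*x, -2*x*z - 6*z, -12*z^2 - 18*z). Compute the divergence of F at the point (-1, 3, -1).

10

∂F₁/∂x = -2*y*z - 2
∂F₂/∂y = 0
∂F₃/∂z = -24*z - 18
∇·F = -2*y*z - 24*z - 20
At (-1, 3, -1): 10.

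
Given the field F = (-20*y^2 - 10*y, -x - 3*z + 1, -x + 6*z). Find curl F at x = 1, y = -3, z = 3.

(3, 1, -111)

(∇×F)₁ = ∂F₃/∂y − ∂F₂/∂z = 3
(∇×F)₂ = ∂F₁/∂z − ∂F₃/∂x = 1
(∇×F)₃ = ∂F₂/∂x − ∂F₁/∂y = 40*y + 9
∇×F = (3, 1, 40*y + 9)
At (1, -3, 3): (3, 1, -111).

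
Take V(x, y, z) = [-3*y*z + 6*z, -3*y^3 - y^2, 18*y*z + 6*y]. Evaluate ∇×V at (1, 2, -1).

(∇×V)₁ = ∂V₃/∂y − ∂V₂/∂z = 18*z + 6
(∇×V)₂ = ∂V₁/∂z − ∂V₃/∂x = -3*y + 6
(∇×V)₃ = ∂V₂/∂x − ∂V₁/∂y = 3*z
∇×V = (18*z + 6, -3*y + 6, 3*z)
At (1, 2, -1): (-12, 0, -3).

(-12, 0, -3)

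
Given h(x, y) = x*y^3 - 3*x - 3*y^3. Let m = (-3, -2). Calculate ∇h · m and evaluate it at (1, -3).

198

∂h/∂x = y^3 - 3
∂h/∂y = 3*x*y^2 - 9*y^2
∇h at (1, -3) = (-30, -54)
∇h · m = (-30)(-3) + (-54)(-2) = 198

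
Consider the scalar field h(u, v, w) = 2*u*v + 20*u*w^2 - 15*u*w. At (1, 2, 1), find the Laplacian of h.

40

∂²h/∂u² = 0
∂²h/∂v² = 0
∂²h/∂w² = 40*u
∇²h = 40*u
At (1, 2, 1): 40.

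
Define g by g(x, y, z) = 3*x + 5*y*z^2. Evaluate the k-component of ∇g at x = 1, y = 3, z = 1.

30

(∇g)_3 = ∂g/∂z = 10*y*z
At (1, 3, 1): 30.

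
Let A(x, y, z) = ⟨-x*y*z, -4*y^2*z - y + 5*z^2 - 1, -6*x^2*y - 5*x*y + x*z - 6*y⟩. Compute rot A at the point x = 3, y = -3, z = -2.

(∇×A)₁ = ∂A₃/∂y − ∂A₂/∂z = -6*x^2 - 5*x + 4*y^2 - 10*z - 6
(∇×A)₂ = ∂A₁/∂z − ∂A₃/∂x = 11*x*y + 5*y - z
(∇×A)₃ = ∂A₂/∂x − ∂A₁/∂y = x*z
∇×A = (-6*x^2 - 5*x + 4*y^2 - 10*z - 6, 11*x*y + 5*y - z, x*z)
At (3, -3, -2): (-19, -112, -6).

(-19, -112, -6)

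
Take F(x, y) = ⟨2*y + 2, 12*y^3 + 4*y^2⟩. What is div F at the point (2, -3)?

∂F₁/∂x = 0
∂F₂/∂y = 36*y^2 + 8*y
∇·F = 36*y^2 + 8*y
At (2, -3): 300.

300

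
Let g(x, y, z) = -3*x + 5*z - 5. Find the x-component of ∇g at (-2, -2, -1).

-3

(∇g)_1 = ∂g/∂x = -3
At (-2, -2, -1): -3.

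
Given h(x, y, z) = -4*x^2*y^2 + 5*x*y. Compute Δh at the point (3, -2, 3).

∂²h/∂x² = -8*y^2
∂²h/∂y² = -8*x^2
∂²h/∂z² = 0
∇²h = -8*x^2 - 8*y^2
At (3, -2, 3): -104.

-104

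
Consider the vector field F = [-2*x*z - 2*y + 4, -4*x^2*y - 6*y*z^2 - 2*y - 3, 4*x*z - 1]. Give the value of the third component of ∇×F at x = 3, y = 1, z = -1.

-22

(∇×F)_3 = ∂F₂/∂x − ∂F₁/∂y
= -8*x*y − (-2)
= -8*x*y + 2
At (3, 1, -1): -22.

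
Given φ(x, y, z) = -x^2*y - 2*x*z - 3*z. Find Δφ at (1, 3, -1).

∂²φ/∂x² = -2*y
∂²φ/∂y² = 0
∂²φ/∂z² = 0
∇²φ = -2*y
At (1, 3, -1): -6.

-6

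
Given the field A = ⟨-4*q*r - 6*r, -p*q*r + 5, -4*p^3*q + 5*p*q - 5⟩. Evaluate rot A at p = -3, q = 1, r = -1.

(90, 93, -3)

(∇×A)₁ = ∂A₃/∂q − ∂A₂/∂r = -4*p^3 + p*q + 5*p
(∇×A)₂ = ∂A₁/∂r − ∂A₃/∂p = 12*p^2*q - 9*q - 6
(∇×A)₃ = ∂A₂/∂p − ∂A₁/∂q = -q*r + 4*r
∇×A = (-4*p^3 + p*q + 5*p, 12*p^2*q - 9*q - 6, -q*r + 4*r)
At (-3, 1, -1): (90, 93, -3).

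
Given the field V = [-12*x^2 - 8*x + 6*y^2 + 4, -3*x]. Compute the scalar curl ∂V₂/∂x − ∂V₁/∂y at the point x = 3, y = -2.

21

∂V₂/∂x = -3
∂V₁/∂y = 12*y
Scalar curl = -12*y - 3
At (3, -2): 21.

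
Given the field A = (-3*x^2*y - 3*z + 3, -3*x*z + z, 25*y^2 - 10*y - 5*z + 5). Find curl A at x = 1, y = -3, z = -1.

(-158, -3, 6)

(∇×A)₁ = ∂A₃/∂y − ∂A₂/∂z = 3*x + 50*y - 11
(∇×A)₂ = ∂A₁/∂z − ∂A₃/∂x = -3
(∇×A)₃ = ∂A₂/∂x − ∂A₁/∂y = 3*x^2 - 3*z
∇×A = (3*x + 50*y - 11, -3, 3*x^2 - 3*z)
At (1, -3, -1): (-158, -3, 6).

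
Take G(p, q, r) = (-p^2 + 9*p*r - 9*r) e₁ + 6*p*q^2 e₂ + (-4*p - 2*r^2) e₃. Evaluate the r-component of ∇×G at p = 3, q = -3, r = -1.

(∇×G)_3 = ∂G₂/∂p − ∂G₁/∂q
= 6*q^2 − (0)
= 6*q^2
At (3, -3, -1): 54.

54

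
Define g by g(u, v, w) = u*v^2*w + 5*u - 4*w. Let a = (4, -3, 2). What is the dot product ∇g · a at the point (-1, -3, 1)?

12

∂g/∂u = v^2*w + 5
∂g/∂v = 2*u*v*w
∂g/∂w = u*v^2 - 4
∇g at (-1, -3, 1) = (14, 6, -13)
∇g · a = (14)(4) + (6)(-3) + (-13)(2) = 12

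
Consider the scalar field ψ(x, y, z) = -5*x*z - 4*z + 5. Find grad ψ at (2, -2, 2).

∂ψ/∂x = -5*z
∂ψ/∂y = 0
∂ψ/∂z = -5*x - 4
∇ψ = (-5*z, 0, -5*x - 4)
At (2, -2, 2): (-10, 0, -14).

(-10, 0, -14)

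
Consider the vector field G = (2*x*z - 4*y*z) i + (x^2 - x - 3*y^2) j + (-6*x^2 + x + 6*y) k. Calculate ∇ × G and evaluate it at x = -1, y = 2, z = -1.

(∇×G)₁ = ∂G₃/∂y − ∂G₂/∂z = 6
(∇×G)₂ = ∂G₁/∂z − ∂G₃/∂x = 14*x - 4*y - 1
(∇×G)₃ = ∂G₂/∂x − ∂G₁/∂y = 2*x + 4*z - 1
∇×G = (6, 14*x - 4*y - 1, 2*x + 4*z - 1)
At (-1, 2, -1): (6, -23, -7).

(6, -23, -7)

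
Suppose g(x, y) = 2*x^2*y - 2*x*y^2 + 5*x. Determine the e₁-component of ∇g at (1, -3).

-25

(∇g)_1 = ∂g/∂x = 4*x*y - 2*y^2 + 5
At (1, -3): -25.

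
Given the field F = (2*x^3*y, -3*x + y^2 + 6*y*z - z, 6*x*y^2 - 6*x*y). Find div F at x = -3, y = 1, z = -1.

50

∂F₁/∂x = 6*x^2*y
∂F₂/∂y = 2*y + 6*z
∂F₃/∂z = 0
∇·F = 6*x^2*y + 2*y + 6*z
At (-3, 1, -1): 50.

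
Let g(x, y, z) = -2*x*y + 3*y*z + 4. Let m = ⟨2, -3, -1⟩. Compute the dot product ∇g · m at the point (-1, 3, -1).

∂g/∂x = -2*y
∂g/∂y = -2*x + 3*z
∂g/∂z = 3*y
∇g at (-1, 3, -1) = (-6, -1, 9)
∇g · m = (-6)(2) + (-1)(-3) + (9)(-1) = -18

-18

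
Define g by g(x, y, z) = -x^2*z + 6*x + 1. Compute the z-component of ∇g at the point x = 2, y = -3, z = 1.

(∇g)_3 = ∂g/∂z = -x^2
At (2, -3, 1): -4.

-4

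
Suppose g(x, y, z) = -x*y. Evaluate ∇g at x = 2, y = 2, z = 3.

(-2, -2, 0)

∂g/∂x = -y
∂g/∂y = -x
∂g/∂z = 0
∇g = (-y, -x, 0)
At (2, 2, 3): (-2, -2, 0).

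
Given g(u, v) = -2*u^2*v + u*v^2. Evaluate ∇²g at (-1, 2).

∂²g/∂u² = -4*v
∂²g/∂v² = 2*u
∇²g = 2*u - 4*v
At (-1, 2): -10.

-10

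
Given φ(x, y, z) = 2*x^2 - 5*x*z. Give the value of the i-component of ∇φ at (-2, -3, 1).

(∇φ)_1 = ∂φ/∂x = 4*x - 5*z
At (-2, -3, 1): -13.

-13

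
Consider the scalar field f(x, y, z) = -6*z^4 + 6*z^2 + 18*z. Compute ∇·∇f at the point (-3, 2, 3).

-636

∂²f/∂x² = 0
∂²f/∂y² = 0
∂²f/∂z² = 12*(-6*z^2 + 1)
∇²f = -72*z^2 + 12
At (-3, 2, 3): -636.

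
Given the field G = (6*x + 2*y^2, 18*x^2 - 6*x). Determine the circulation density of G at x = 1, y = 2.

∂G₂/∂x = 36*x - 6
∂G₁/∂y = 4*y
Scalar curl = 36*x - 4*y - 6
At (1, 2): 22.

22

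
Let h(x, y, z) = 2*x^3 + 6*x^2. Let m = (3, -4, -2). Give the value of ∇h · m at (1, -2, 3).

54

∂h/∂x = 6*x^2 + 12*x
∂h/∂y = 0
∂h/∂z = 0
∇h at (1, -2, 3) = (18, 0, 0)
∇h · m = (18)(3) + (0)(-4) + (0)(-2) = 54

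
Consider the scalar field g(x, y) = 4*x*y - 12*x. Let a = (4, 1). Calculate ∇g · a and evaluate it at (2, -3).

-88

∂g/∂x = 4*y - 12
∂g/∂y = 4*x
∇g at (2, -3) = (-24, 8)
∇g · a = (-24)(4) + (8)(1) = -88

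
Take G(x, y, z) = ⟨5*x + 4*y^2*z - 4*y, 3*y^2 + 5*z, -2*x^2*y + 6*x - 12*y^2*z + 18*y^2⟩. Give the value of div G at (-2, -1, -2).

∂G₁/∂x = 5
∂G₂/∂y = 6*y
∂G₃/∂z = -12*y^2
∇·G = -12*y^2 + 6*y + 5
At (-2, -1, -2): -13.

-13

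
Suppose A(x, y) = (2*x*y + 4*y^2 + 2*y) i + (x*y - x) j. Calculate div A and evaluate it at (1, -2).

-3

∂A₁/∂x = 2*y
∂A₂/∂y = x
∇·A = x + 2*y
At (1, -2): -3.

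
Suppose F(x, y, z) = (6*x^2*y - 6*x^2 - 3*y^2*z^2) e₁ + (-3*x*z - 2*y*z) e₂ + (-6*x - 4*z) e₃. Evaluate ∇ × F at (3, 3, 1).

(∇×F)₁ = ∂F₃/∂y − ∂F₂/∂z = 3*x + 2*y
(∇×F)₂ = ∂F₁/∂z − ∂F₃/∂x = -6*y^2*z + 6
(∇×F)₃ = ∂F₂/∂x − ∂F₁/∂y = -6*x^2 + 6*y*z^2 - 3*z
∇×F = (3*x + 2*y, -6*y^2*z + 6, -6*x^2 + 6*y*z^2 - 3*z)
At (3, 3, 1): (15, -48, -39).

(15, -48, -39)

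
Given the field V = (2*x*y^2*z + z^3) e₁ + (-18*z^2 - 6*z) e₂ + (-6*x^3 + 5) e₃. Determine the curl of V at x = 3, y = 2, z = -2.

(-66, 198, 48)

(∇×V)₁ = ∂V₃/∂y − ∂V₂/∂z = 36*z + 6
(∇×V)₂ = ∂V₁/∂z − ∂V₃/∂x = 18*x^2 + 2*x*y^2 + 3*z^2
(∇×V)₃ = ∂V₂/∂x − ∂V₁/∂y = -4*x*y*z
∇×V = (36*z + 6, 18*x^2 + 2*x*y^2 + 3*z^2, -4*x*y*z)
At (3, 2, -2): (-66, 198, 48).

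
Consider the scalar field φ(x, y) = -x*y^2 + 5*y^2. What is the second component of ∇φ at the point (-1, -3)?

-36

(∇φ)_2 = ∂φ/∂y = -2*x*y + 10*y
At (-1, -3): -36.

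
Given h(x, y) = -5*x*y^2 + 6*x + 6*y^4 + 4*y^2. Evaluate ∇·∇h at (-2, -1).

∂²h/∂x² = 0
∂²h/∂y² = 2*(-5*x + 36*y^2 + 4)
∇²h = -10*x + 72*y^2 + 8
At (-2, -1): 100.

100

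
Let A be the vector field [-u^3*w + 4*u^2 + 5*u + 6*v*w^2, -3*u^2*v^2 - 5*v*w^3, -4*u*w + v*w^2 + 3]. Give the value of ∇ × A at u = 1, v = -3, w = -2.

(-176, 63, -78)

(∇×A)₁ = ∂A₃/∂v − ∂A₂/∂w = 15*v*w^2 + w^2
(∇×A)₂ = ∂A₁/∂w − ∂A₃/∂u = -u^3 + 12*v*w + 4*w
(∇×A)₃ = ∂A₂/∂u − ∂A₁/∂v = -6*u*v^2 - 6*w^2
∇×A = (15*v*w^2 + w^2, -u^3 + 12*v*w + 4*w, -6*u*v^2 - 6*w^2)
At (1, -3, -2): (-176, 63, -78).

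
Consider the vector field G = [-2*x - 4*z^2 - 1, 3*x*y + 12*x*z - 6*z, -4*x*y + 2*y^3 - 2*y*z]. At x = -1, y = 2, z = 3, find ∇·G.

-9

∂G₁/∂x = -2
∂G₂/∂y = 3*x
∂G₃/∂z = -2*y
∇·G = 3*x - 2*y - 2
At (-1, 2, 3): -9.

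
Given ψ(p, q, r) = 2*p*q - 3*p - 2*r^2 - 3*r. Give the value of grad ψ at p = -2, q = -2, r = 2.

(-7, -4, -11)

∂ψ/∂p = 2*q - 3
∂ψ/∂q = 2*p
∂ψ/∂r = -4*r - 3
∇ψ = (2*q - 3, 2*p, -4*r - 3)
At (-2, -2, 2): (-7, -4, -11).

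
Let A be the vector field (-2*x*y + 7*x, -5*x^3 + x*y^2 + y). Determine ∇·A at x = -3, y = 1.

0

∂A₁/∂x = -2*y + 7
∂A₂/∂y = 2*x*y + 1
∇·A = 2*x*y - 2*y + 8
At (-3, 1): 0.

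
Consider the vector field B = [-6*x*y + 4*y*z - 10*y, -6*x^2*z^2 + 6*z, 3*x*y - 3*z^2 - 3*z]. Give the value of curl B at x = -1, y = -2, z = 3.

(∇×B)₁ = ∂B₃/∂y − ∂B₂/∂z = 12*x^2*z + 3*x - 6
(∇×B)₂ = ∂B₁/∂z − ∂B₃/∂x = y
(∇×B)₃ = ∂B₂/∂x − ∂B₁/∂y = -12*x*z^2 + 6*x - 4*z + 10
∇×B = (12*x^2*z + 3*x - 6, y, -12*x*z^2 + 6*x - 4*z + 10)
At (-1, -2, 3): (27, -2, 100).

(27, -2, 100)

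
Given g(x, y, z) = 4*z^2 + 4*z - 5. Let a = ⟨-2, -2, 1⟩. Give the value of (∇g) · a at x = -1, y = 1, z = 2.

20

∂g/∂x = 0
∂g/∂y = 0
∂g/∂z = 8*z + 4
∇g at (-1, 1, 2) = (0, 0, 20)
∇g · a = (0)(-2) + (0)(-2) + (20)(1) = 20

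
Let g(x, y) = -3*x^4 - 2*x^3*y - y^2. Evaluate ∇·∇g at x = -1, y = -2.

-62

∂²g/∂x² = -12*x*(3*x + y)
∂²g/∂y² = -2
∇²g = -36*x^2 - 12*x*y - 2
At (-1, -2): -62.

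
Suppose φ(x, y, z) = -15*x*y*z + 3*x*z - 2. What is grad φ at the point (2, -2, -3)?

(-99, 90, 66)

∂φ/∂x = -15*y*z + 3*z
∂φ/∂y = -15*x*z
∂φ/∂z = -15*x*y + 3*x
∇φ = (-15*y*z + 3*z, -15*x*z, -15*x*y + 3*x)
At (2, -2, -3): (-99, 90, 66).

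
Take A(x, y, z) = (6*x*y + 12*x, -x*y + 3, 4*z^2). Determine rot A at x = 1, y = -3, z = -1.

(∇×A)₁ = ∂A₃/∂y − ∂A₂/∂z = 0
(∇×A)₂ = ∂A₁/∂z − ∂A₃/∂x = 0
(∇×A)₃ = ∂A₂/∂x − ∂A₁/∂y = -6*x - y
∇×A = (0, 0, -6*x - y)
At (1, -3, -1): (0, 0, -3).

(0, 0, -3)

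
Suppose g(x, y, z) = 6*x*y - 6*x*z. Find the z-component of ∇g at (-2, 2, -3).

12

(∇g)_3 = ∂g/∂z = -6*x
At (-2, 2, -3): 12.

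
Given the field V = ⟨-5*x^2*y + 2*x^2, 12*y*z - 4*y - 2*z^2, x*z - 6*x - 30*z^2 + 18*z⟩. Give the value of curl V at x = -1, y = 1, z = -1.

(-16, 7, 5)

(∇×V)₁ = ∂V₃/∂y − ∂V₂/∂z = -12*y + 4*z
(∇×V)₂ = ∂V₁/∂z − ∂V₃/∂x = -z + 6
(∇×V)₃ = ∂V₂/∂x − ∂V₁/∂y = 5*x^2
∇×V = (-12*y + 4*z, -z + 6, 5*x^2)
At (-1, 1, -1): (-16, 7, 5).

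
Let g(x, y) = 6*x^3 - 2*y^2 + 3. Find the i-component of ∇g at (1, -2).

(∇g)_1 = ∂g/∂x = 18*x^2
At (1, -2): 18.

18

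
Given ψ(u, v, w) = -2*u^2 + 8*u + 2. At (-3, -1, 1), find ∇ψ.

∂ψ/∂u = -4*u + 8
∂ψ/∂v = 0
∂ψ/∂w = 0
∇ψ = (-4*u + 8, 0, 0)
At (-3, -1, 1): (20, 0, 0).

(20, 0, 0)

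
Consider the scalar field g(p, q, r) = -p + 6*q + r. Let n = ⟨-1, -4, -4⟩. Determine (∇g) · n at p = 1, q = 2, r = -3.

∂g/∂p = -1
∂g/∂q = 6
∂g/∂r = 1
∇g at (1, 2, -3) = (-1, 6, 1)
∇g · n = (-1)(-1) + (6)(-4) + (1)(-4) = -27

-27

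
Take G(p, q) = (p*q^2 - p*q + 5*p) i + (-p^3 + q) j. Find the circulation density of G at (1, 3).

-8

∂G₂/∂p = -3*p^2
∂G₁/∂q = 2*p*q - p
Scalar curl = -3*p^2 - 2*p*q + p
At (1, 3): -8.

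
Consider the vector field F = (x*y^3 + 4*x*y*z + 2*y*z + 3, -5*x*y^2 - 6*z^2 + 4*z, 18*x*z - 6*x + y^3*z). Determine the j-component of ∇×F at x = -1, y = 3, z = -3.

(∇×F)_2 = ∂F₁/∂z − ∂F₃/∂x
= 4*x*y + 2*y − (18*z - 6)
= 4*x*y + 2*y - 18*z + 6
At (-1, 3, -3): 54.

54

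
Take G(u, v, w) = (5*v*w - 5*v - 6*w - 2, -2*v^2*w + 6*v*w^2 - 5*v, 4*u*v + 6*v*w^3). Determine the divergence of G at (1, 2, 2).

∂G₁/∂u = 0
∂G₂/∂v = -4*v*w + 6*w^2 - 5
∂G₃/∂w = 18*v*w^2
∇·G = 18*v*w^2 - 4*v*w + 6*w^2 - 5
At (1, 2, 2): 147.

147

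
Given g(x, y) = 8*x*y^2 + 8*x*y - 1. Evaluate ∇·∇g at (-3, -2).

-48

∂²g/∂x² = 0
∂²g/∂y² = 16*x
∇²g = 16*x
At (-3, -2): -48.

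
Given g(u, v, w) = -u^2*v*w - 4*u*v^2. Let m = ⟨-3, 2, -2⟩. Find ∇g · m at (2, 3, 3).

120

∂g/∂u = -2*u*v*w - 4*v^2
∂g/∂v = -u^2*w - 8*u*v
∂g/∂w = -u^2*v
∇g at (2, 3, 3) = (-72, -60, -12)
∇g · m = (-72)(-3) + (-60)(2) + (-12)(-2) = 120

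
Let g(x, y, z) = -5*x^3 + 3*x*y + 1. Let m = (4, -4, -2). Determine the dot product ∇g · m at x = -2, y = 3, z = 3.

∂g/∂x = -15*x^2 + 3*y
∂g/∂y = 3*x
∂g/∂z = 0
∇g at (-2, 3, 3) = (-51, -6, 0)
∇g · m = (-51)(4) + (-6)(-4) + (0)(-2) = -180

-180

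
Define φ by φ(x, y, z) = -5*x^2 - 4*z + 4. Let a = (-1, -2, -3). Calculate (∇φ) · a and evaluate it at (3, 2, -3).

∂φ/∂x = -10*x
∂φ/∂y = 0
∂φ/∂z = -4
∇φ at (3, 2, -3) = (-30, 0, -4)
∇φ · a = (-30)(-1) + (0)(-2) + (-4)(-3) = 42

42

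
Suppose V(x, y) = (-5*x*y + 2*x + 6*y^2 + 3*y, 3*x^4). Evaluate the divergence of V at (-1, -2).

12

∂V₁/∂x = -5*y + 2
∂V₂/∂y = 0
∇·V = -5*y + 2
At (-1, -2): 12.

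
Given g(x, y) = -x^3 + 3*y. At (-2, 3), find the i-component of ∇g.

(∇g)_1 = ∂g/∂x = -3*x^2
At (-2, 3): -12.

-12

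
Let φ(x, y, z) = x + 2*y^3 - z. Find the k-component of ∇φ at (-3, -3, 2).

(∇φ)_3 = ∂φ/∂z = -1
At (-3, -3, 2): -1.

-1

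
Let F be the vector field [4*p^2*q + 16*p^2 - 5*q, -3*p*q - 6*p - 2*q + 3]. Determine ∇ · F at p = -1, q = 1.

∂F₁/∂p = 8*p*q + 32*p
∂F₂/∂q = -3*p - 2
∇·F = 8*p*q + 29*p - 2
At (-1, 1): -39.

-39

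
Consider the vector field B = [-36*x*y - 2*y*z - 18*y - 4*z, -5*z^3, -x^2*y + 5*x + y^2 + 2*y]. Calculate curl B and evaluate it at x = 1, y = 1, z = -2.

(∇×B)₁ = ∂B₃/∂y − ∂B₂/∂z = -x^2 + 2*y + 15*z^2 + 2
(∇×B)₂ = ∂B₁/∂z − ∂B₃/∂x = 2*x*y - 2*y - 9
(∇×B)₃ = ∂B₂/∂x − ∂B₁/∂y = 36*x + 2*z + 18
∇×B = (-x^2 + 2*y + 15*z^2 + 2, 2*x*y - 2*y - 9, 36*x + 2*z + 18)
At (1, 1, -2): (63, -9, 50).

(63, -9, 50)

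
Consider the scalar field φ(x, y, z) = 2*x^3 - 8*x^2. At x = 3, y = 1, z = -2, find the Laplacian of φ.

20

∂²φ/∂x² = 4*(3*x - 4)
∂²φ/∂y² = 0
∂²φ/∂z² = 0
∇²φ = 12*x - 16
At (3, 1, -2): 20.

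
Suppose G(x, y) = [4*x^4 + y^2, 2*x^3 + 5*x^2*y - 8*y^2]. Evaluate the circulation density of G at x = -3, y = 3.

∂G₂/∂x = 6*x^2 + 10*x*y
∂G₁/∂y = 2*y
Scalar curl = 6*x^2 + 10*x*y - 2*y
At (-3, 3): -42.

-42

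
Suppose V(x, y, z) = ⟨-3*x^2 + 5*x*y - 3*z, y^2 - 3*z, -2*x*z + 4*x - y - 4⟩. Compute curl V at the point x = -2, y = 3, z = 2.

(2, -3, 10)

(∇×V)₁ = ∂V₃/∂y − ∂V₂/∂z = 2
(∇×V)₂ = ∂V₁/∂z − ∂V₃/∂x = 2*z - 7
(∇×V)₃ = ∂V₂/∂x − ∂V₁/∂y = -5*x
∇×V = (2, 2*z - 7, -5*x)
At (-2, 3, 2): (2, -3, 10).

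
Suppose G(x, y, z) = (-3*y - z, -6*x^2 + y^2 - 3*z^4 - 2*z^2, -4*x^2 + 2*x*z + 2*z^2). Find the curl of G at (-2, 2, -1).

(∇×G)₁ = ∂G₃/∂y − ∂G₂/∂z = 12*z^3 + 4*z
(∇×G)₂ = ∂G₁/∂z − ∂G₃/∂x = 8*x - 2*z - 1
(∇×G)₃ = ∂G₂/∂x − ∂G₁/∂y = -12*x + 3
∇×G = (12*z^3 + 4*z, 8*x - 2*z - 1, -12*x + 3)
At (-2, 2, -1): (-16, -15, 27).

(-16, -15, 27)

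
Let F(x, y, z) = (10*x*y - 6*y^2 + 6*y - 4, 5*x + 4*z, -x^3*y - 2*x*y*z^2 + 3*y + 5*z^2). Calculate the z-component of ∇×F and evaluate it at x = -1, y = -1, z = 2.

-3

(∇×F)_3 = ∂F₂/∂x − ∂F₁/∂y
= 5 − (10*x - 12*y + 6)
= -10*x + 12*y - 1
At (-1, -1, 2): -3.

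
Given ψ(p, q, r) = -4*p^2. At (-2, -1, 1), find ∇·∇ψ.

-8

∂²ψ/∂p² = -8
∂²ψ/∂q² = 0
∂²ψ/∂r² = 0
∇²ψ = -8
At (-2, -1, 1): -8.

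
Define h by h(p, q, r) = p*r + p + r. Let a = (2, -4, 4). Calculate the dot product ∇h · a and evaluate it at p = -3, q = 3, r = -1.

-8

∂h/∂p = r + 1
∂h/∂q = 0
∂h/∂r = p + 1
∇h at (-3, 3, -1) = (0, 0, -2)
∇h · a = (0)(2) + (0)(-4) + (-2)(4) = -8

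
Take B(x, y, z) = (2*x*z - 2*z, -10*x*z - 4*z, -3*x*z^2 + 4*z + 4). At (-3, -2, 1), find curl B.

(∇×B)₁ = ∂B₃/∂y − ∂B₂/∂z = 10*x + 4
(∇×B)₂ = ∂B₁/∂z − ∂B₃/∂x = 2*x + 3*z^2 - 2
(∇×B)₃ = ∂B₂/∂x − ∂B₁/∂y = -10*z
∇×B = (10*x + 4, 2*x + 3*z^2 - 2, -10*z)
At (-3, -2, 1): (-26, -5, -10).

(-26, -5, -10)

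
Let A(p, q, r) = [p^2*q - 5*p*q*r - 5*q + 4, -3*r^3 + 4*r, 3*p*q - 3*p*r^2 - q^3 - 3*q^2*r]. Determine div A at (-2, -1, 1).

18

∂A₁/∂p = 2*p*q - 5*q*r
∂A₂/∂q = 0
∂A₃/∂r = -6*p*r - 3*q^2
∇·A = 2*p*q - 6*p*r - 3*q^2 - 5*q*r
At (-2, -1, 1): 18.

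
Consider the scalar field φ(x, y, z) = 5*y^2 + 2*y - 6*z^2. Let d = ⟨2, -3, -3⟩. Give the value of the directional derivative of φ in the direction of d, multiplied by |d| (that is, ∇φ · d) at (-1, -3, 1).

∂φ/∂x = 0
∂φ/∂y = 10*y + 2
∂φ/∂z = -12*z
∇φ at (-1, -3, 1) = (0, -28, -12)
∇φ · d = (0)(2) + (-28)(-3) + (-12)(-3) = 120

120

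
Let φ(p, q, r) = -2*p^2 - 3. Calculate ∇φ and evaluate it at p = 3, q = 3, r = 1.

(-12, 0, 0)

∂φ/∂p = -4*p
∂φ/∂q = 0
∂φ/∂r = 0
∇φ = (-4*p, 0, 0)
At (3, 3, 1): (-12, 0, 0).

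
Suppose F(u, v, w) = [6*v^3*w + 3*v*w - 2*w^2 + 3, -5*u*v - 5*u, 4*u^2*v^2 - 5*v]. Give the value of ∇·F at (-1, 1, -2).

∂F₁/∂u = 0
∂F₂/∂v = -5*u
∂F₃/∂w = 0
∇·F = -5*u
At (-1, 1, -2): 5.

5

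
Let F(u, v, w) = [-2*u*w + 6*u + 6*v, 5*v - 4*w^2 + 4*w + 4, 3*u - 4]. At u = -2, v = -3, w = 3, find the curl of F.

(∇×F)₁ = ∂F₃/∂v − ∂F₂/∂w = 8*w - 4
(∇×F)₂ = ∂F₁/∂w − ∂F₃/∂u = -2*u - 3
(∇×F)₃ = ∂F₂/∂u − ∂F₁/∂v = -6
∇×F = (8*w - 4, -2*u - 3, -6)
At (-2, -3, 3): (20, 1, -6).

(20, 1, -6)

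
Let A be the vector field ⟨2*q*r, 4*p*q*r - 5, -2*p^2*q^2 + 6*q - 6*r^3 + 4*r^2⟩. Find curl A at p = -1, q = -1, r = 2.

(∇×A)₁ = ∂A₃/∂q − ∂A₂/∂r = -4*p^2*q - 4*p*q + 6
(∇×A)₂ = ∂A₁/∂r − ∂A₃/∂p = 4*p*q^2 + 2*q
(∇×A)₃ = ∂A₂/∂p − ∂A₁/∂q = 4*q*r - 2*r
∇×A = (-4*p^2*q - 4*p*q + 6, 4*p*q^2 + 2*q, 4*q*r - 2*r)
At (-1, -1, 2): (6, -6, -12).

(6, -6, -12)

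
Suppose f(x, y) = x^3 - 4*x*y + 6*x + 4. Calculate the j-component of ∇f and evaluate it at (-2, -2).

(∇f)_2 = ∂f/∂y = -4*x
At (-2, -2): 8.

8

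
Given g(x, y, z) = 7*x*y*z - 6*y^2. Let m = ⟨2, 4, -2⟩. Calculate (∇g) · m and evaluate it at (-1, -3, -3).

312

∂g/∂x = 7*y*z
∂g/∂y = 7*x*z - 12*y
∂g/∂z = 7*x*y
∇g at (-1, -3, -3) = (63, 57, 21)
∇g · m = (63)(2) + (57)(4) + (21)(-2) = 312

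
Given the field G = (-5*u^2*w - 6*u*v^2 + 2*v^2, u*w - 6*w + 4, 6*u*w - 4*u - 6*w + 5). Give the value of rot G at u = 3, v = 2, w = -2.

(∇×G)₁ = ∂G₃/∂v − ∂G₂/∂w = -u + 6
(∇×G)₂ = ∂G₁/∂w − ∂G₃/∂u = -5*u^2 - 6*w + 4
(∇×G)₃ = ∂G₂/∂u − ∂G₁/∂v = 12*u*v - 4*v + w
∇×G = (-u + 6, -5*u^2 - 6*w + 4, 12*u*v - 4*v + w)
At (3, 2, -2): (3, -29, 62).

(3, -29, 62)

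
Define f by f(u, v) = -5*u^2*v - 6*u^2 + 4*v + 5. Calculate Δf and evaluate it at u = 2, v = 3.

∂²f/∂u² = -2*(5*v + 6)
∂²f/∂v² = 0
∇²f = -10*v - 12
At (2, 3): -42.

-42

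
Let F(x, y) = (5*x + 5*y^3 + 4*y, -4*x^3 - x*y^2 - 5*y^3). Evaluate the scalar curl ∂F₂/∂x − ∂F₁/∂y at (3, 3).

-256

∂F₂/∂x = -12*x^2 - y^2
∂F₁/∂y = 15*y^2 + 4
Scalar curl = -12*x^2 - 16*y^2 - 4
At (3, 3): -256.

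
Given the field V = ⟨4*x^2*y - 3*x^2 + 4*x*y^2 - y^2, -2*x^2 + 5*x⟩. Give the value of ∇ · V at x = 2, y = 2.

∂V₁/∂x = 8*x*y - 6*x + 4*y^2
∂V₂/∂y = 0
∇·V = 8*x*y - 6*x + 4*y^2
At (2, 2): 36.

36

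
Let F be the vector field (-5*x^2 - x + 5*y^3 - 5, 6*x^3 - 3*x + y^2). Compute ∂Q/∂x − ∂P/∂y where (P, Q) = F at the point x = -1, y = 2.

∂F₂/∂x = 18*x^2 - 3
∂F₁/∂y = 15*y^2
Scalar curl = 18*x^2 - 15*y^2 - 3
At (-1, 2): -45.

-45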